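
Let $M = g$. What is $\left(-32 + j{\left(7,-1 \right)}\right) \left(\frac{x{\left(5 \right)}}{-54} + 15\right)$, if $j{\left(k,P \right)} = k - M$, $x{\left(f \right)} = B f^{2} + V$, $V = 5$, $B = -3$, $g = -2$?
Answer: $- \frac{10120}{27} \approx -374.81$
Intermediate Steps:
$M = -2$
$x{\left(f \right)} = 5 - 3 f^{2}$ ($x{\left(f \right)} = - 3 f^{2} + 5 = 5 - 3 f^{2}$)
$j{\left(k,P \right)} = 2 + k$ ($j{\left(k,P \right)} = k - -2 = k + 2 = 2 + k$)
$\left(-32 + j{\left(7,-1 \right)}\right) \left(\frac{x{\left(5 \right)}}{-54} + 15\right) = \left(-32 + \left(2 + 7\right)\right) \left(\frac{5 - 3 \cdot 5^{2}}{-54} + 15\right) = \left(-32 + 9\right) \left(\left(5 - 75\right) \left(- \frac{1}{54}\right) + 15\right) = - 23 \left(\left(5 - 75\right) \left(- \frac{1}{54}\right) + 15\right) = - 23 \left(\left(-70\right) \left(- \frac{1}{54}\right) + 15\right) = - 23 \left(\frac{35}{27} + 15\right) = \left(-23\right) \frac{440}{27} = - \frac{10120}{27}$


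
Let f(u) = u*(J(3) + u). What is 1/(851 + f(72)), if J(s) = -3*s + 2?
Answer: 1/5531 ≈ 0.00018080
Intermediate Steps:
J(s) = 2 - 3*s
f(u) = u*(-7 + u) (f(u) = u*((2 - 3*3) + u) = u*((2 - 9) + u) = u*(-7 + u))
1/(851 + f(72)) = 1/(851 + 72*(-7 + 72)) = 1/(851 + 72*65) = 1/(851 + 4680) = 1/5531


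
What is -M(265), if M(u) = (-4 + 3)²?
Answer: -1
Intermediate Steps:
M(u) = 1 (M(u) = (-1)² = 1)
-M(265) = -1*1 = -1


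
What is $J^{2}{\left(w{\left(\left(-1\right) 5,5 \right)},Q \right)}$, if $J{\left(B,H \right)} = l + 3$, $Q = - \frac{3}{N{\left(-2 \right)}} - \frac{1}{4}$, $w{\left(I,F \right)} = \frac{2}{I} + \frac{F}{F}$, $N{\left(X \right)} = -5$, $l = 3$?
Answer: $36$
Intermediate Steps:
$w{\left(I,F \right)} = 1 + \frac{2}{I}$ ($w{\left(I,F \right)} = \frac{2}{I} + 1 = 1 + \frac{2}{I}$)
$Q = \frac{7}{20}$ ($Q = - \frac{3}{-5} - \frac{1}{4} = \left(-3\right) \left(- \frac{1}{5}\right) - \frac{1}{4} = \frac{3}{5} - \frac{1}{4} = \frac{7}{20} \approx 0.35$)
$J{\left(B,H \right)} = 6$ ($J{\left(B,H \right)} = 3 + 3 = 6$)
$J^{2}{\left(w{\left(\left(-1\right) 5,5 \right)},Q \right)} = 6^{2} = 36$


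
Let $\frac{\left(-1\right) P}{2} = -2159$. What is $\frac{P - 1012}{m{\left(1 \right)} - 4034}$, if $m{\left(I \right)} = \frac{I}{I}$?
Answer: $- \frac{3306}{4033} \approx -0.81974$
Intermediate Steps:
$P = 4318$ ($P = \left(-2\right) \left(-2159\right) = 4318$)
$m{\left(I \right)} = 1$
$\frac{P - 1012}{m{\left(1 \right)} - 4034} = \frac{4318 - 1012}{1 - 4034} = \frac{3306}{-4033} = 3306 \left(- \frac{1}{4033}\right) = - \frac{3306}{4033}$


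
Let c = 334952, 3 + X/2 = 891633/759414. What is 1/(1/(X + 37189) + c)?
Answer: 4706512338/1576455720764345 ≈ 2.9855e-6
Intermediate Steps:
X = -462203/126569 (X = -6 + 2*(891633/759414) = -6 + 2*(891633*(1/759414)) = -6 + 2*(297211/253138) = -6 + 297211/126569 = -462203/126569 ≈ -3.6518)
1/(1/(X + 37189) + c) = 1/(1/(-462203/126569 + 37189) + 334952) = 1/(1/(4706512338/126569) + 334952) = 1/(126569/4706512338 + 334952) = 1/(1576455720764345/4706512338) = 4706512338/1576455720764345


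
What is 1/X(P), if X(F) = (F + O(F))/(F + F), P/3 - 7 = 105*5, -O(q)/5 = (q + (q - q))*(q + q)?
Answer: -2/15959 ≈ -0.00012532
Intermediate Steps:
O(q) = -10*q² (O(q) = -5*(q + (q - q))*(q + q) = -5*(q + 0)*2*q = -5*q*2*q = -10*q²)
P = 1596 (P = 21 + 3*(105*5) = 21 + 3*525 = 21 + 1575 = 1596)
X(F) = (F - 10*F²)/(2*F) (X(F) = (F - 10*F²)/(F + F) = (F - 10*F²)/((2*F)) = (F - 10*F²)*(1/(2*F)) = (F - 10*F²)/(2*F))
1/X(P) = 1/(½ - 5*1596) = 1/(½ - 7980) = 1/(-15959/2) = -2/15959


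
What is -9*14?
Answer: -126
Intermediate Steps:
-9*14 = -126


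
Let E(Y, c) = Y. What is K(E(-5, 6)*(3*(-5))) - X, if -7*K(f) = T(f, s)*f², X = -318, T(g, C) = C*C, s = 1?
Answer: -3399/7 ≈ -485.57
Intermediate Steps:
T(g, C) = C²
K(f) = -f²/7 (K(f) = -1²*f²/7 = -f²/7)
K(E(-5, 6)*(3*(-5))) - X = -(-15*(-5))²/7 - 1*(-318) = -(-5*(-15))²/7 + 318 = -⅐*75² + 318 = -⅐*5625 + 318 = -5625/7 + 318 = -3399/7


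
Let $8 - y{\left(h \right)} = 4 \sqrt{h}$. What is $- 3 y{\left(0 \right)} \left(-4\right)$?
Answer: $96$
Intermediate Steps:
$y{\left(h \right)} = 8 - 4 \sqrt{h}$
$- 3 y{\left(0 \right)} \left(-4\right) = - 3 \left(8 - 4 \sqrt{0}\right) \left(-4\right) = - 3 \left(8 - 0\right) \left(-4\right) = - 3 \left(8 + 0\right) \left(-4\right) = \left(-3\right) 8 \left(-4\right) = \left(-24\right) \left(-4\right) = 96$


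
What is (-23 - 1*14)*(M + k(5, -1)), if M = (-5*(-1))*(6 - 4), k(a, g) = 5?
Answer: -555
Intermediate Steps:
M = 10 (M = 5*2 = 10)
(-23 - 1*14)*(M + k(5, -1)) = (-23 - 1*14)*(10 + 5) = (-23 - 14)*15 = -37*15 = -555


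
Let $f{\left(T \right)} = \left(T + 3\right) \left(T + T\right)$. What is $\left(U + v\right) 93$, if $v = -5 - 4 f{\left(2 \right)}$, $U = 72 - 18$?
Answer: $-2883$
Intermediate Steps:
$U = 54$
$f{\left(T \right)} = 2 T \left(3 + T\right)$ ($f{\left(T \right)} = \left(3 + T\right) 2 T = 2 T \left(3 + T\right)$)
$v = -85$ ($v = -5 - 4 \cdot 2 \cdot 2 \left(3 + 2\right) = -5 - 4 \cdot 2 \cdot 2 \cdot 5 = -5 - 80 = -85$)
$\left(U + v\right) 93 = \left(54 - 85\right) 93 = \left(-31\right) 93 = -2883$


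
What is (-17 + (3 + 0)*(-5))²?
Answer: 1024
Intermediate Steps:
(-17 + (3 + 0)*(-5))² = (-17 + 3*(-5))² = (-17 - 15)² = (-32)² = 1024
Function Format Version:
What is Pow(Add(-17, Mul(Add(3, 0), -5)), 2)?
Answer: 1024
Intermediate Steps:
Pow(Add(-17, Mul(Add(3, 0), -5)), 2) = Pow(Add(-17, Mul(3, -5)), 2) = Pow(Add(-17, -15), 2) = Pow(-32, 2) = 1024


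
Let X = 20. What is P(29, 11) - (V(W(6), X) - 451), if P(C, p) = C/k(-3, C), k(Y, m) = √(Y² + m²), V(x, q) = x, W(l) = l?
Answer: 445 + 29*√34/170 ≈ 445.99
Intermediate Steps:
P(C, p) = C/√(9 + C²) (P(C, p) = C/(√((-3)² + C²)) = C/(√(9 + C²)) = C/√(9 + C²))
P(29, 11) - (V(W(6), X) - 451) = 29/√(9 + 29²) - (6 - 451) = 29/√(9 + 841) - 1*(-445) = 29/√850 + 445 = 29*(√34/170) + 445 = 29*√34/170 + 445 = 445 + 29*√34/170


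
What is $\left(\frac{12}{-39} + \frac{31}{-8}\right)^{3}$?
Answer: $- \frac{82312875}{1124864} \approx -73.176$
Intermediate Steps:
$\left(\frac{12}{-39} + \frac{31}{-8}\right)^{3} = \left(12 \left(- \frac{1}{39}\right) + 31 \left(- \frac{1}{8}\right)\right)^{3} = \left(- \frac{4}{13} - \frac{31}{8}\right)^{3} = \left(- \frac{435}{104}\right)^{3} = - \frac{82312875}{1124864}$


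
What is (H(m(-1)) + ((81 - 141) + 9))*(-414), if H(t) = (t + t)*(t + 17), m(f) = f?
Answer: 34362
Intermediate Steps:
H(t) = 2*t*(17 + t) (H(t) = (2*t)*(17 + t) = 2*t*(17 + t))
(H(m(-1)) + ((81 - 141) + 9))*(-414) = (2*(-1)*(17 - 1) + ((81 - 141) + 9))*(-414) = (2*(-1)*16 + (-60 + 9))*(-414) = (-32 - 51)*(-414) = -83*(-414) = 34362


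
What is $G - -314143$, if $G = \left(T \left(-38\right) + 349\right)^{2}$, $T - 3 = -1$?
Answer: $388672$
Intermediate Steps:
$T = 2$ ($T = 3 - 1 = 2$)
$G = 74529$ ($G = \left(2 \left(-38\right) + 349\right)^{2} = \left(-76 + 349\right)^{2} = 273^{2} = 74529$)
$G - -314143 = 74529 - -314143 = 74529 + 314143 = 388672$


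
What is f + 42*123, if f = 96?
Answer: 5262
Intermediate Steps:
f + 42*123 = 96 + 42*123 = 96 + 5166 = 5262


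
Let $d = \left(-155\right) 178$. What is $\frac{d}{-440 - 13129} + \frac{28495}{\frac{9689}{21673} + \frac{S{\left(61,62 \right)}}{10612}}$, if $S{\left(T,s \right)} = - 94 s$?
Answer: $- \frac{7410514559053745}{26561968812} \approx -2.7899 \cdot 10^{5}$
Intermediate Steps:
$d = -27590$
$\frac{d}{-440 - 13129} + \frac{28495}{\frac{9689}{21673} + \frac{S{\left(61,62 \right)}}{10612}} = - \frac{27590}{-440 - 13129} + \frac{28495}{\frac{9689}{21673} + \frac{\left(-94\right) 62}{10612}} = - \frac{27590}{-440 - 13129} + \frac{28495}{9689 \cdot \frac{1}{21673} - \frac{1457}{2653}} = - \frac{27590}{-13569} + \frac{28495}{\frac{9689}{21673} - \frac{1457}{2653}} = \left(-27590\right) \left(- \frac{1}{13569}\right) + \frac{28495}{- \frac{5872644}{57498469}} = \frac{27590}{13569} + 28495 \left(- \frac{57498469}{5872644}\right) = \frac{27590}{13569} - \frac{1638418874155}{5872644} = - \frac{7410514559053745}{26561968812}$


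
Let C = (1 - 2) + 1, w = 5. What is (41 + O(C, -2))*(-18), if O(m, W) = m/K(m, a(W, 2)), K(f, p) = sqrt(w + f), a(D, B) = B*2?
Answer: -738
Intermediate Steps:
a(D, B) = 2*B
K(f, p) = sqrt(5 + f)
C = 0 (C = -1 + 1 = 0)
O(m, W) = m/sqrt(5 + m) (O(m, W) = m/(sqrt(5 + m)) = m/sqrt(5 + m))
(41 + O(C, -2))*(-18) = (41 + 0/sqrt(5 + 0))*(-18) = (41 + 0/sqrt(5))*(-18) = (41 + 0*(sqrt(5)/5))*(-18) = (41 + 0)*(-18) = 41*(-18) = -738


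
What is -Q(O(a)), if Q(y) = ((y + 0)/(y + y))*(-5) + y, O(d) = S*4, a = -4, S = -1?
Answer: 13/2 ≈ 6.5000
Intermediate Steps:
O(d) = -4 (O(d) = -1*4 = -4)
Q(y) = -5/2 + y (Q(y) = (y/((2*y)))*(-5) + y = (y*(1/(2*y)))*(-5) + y = (1/2)*(-5) + y = -5/2 + y)
-Q(O(a)) = -(-5/2 - 4) = -1*(-13/2) = 13/2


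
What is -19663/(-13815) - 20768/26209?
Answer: 228437647/362077335 ≈ 0.63091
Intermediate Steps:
-19663/(-13815) - 20768/26209 = -19663*(-1/13815) - 20768*1/26209 = 19663/13815 - 20768/26209 = 228437647/362077335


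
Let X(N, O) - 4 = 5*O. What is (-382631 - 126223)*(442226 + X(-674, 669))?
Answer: -226732621050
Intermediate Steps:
X(N, O) = 4 + 5*O
(-382631 - 126223)*(442226 + X(-674, 669)) = (-382631 - 126223)*(442226 + (4 + 5*669)) = -508854*(442226 + (4 + 3345)) = -508854*(442226 + 3349) = -508854*445575 = -226732621050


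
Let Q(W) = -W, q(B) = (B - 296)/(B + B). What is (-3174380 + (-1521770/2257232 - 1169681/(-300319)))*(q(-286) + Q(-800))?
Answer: -246487848230510918939849/96938220952144 ≈ -2.5427e+9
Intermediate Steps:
q(B) = (-296 + B)/(2*B) (q(B) = (-296 + B)/((2*B)) = (-296 + B)*(1/(2*B)) = (-296 + B)/(2*B))
(-3174380 + (-1521770/2257232 - 1169681/(-300319)))*(q(-286) + Q(-800)) = (-3174380 + (-1521770/2257232 - 1169681/(-300319)))*((½)*(-296 - 286)/(-286) - 1*(-800)) = (-3174380 + (-1521770*1/2257232 - 1169681*(-1/300319)))*((½)*(-1/286)*(-582) + 800) = (-3174380 + (-760885/1128616 + 1169681/300319))*(291/286 + 800) = (-3174380 + 1091612469181/338944828504)*(229091/286) = -1075938593094058339/338944828504*229091/286 = -246487848230510918939849/96938220952144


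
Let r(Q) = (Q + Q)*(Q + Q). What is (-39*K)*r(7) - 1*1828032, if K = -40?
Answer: -1522272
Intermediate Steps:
r(Q) = 4*Q² (r(Q) = (2*Q)*(2*Q) = 4*Q²)
(-39*K)*r(7) - 1*1828032 = (-39*(-40))*(4*7²) - 1*1828032 = 1560*(4*49) - 1828032 = 1560*196 - 1828032 = 305760 - 1828032 = -1522272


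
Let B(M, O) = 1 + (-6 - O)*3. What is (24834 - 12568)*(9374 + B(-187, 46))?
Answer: 113080254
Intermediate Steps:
B(M, O) = -17 - 3*O (B(M, O) = 1 + (-18 - 3*O) = -17 - 3*O)
(24834 - 12568)*(9374 + B(-187, 46)) = (24834 - 12568)*(9374 + (-17 - 3*46)) = 12266*(9374 + (-17 - 138)) = 12266*(9374 - 155) = 12266*9219 = 113080254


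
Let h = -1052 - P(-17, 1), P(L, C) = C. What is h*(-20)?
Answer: 21060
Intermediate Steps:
h = -1053 (h = -1052 - 1*1 = -1052 - 1 = -1053)
h*(-20) = -1053*(-20) = 21060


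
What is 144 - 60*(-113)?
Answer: 6924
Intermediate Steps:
144 - 60*(-113) = 144 + 6780 = 6924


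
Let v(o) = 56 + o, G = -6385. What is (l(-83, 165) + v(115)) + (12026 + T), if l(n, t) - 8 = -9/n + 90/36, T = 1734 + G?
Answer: 1254397/166 ≈ 7556.6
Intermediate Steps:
T = -4651 (T = 1734 - 6385 = -4651)
l(n, t) = 21/2 - 9/n (l(n, t) = 8 + (-9/n + 90/36) = 8 + (-9/n + 90*(1/36)) = 8 + (-9/n + 5/2) = 8 + (5/2 - 9/n) = 21/2 - 9/n)
(l(-83, 165) + v(115)) + (12026 + T) = ((21/2 - 9/(-83)) + (56 + 115)) + (12026 - 4651) = ((21/2 - 9*(-1/83)) + 171) + 7375 = ((21/2 + 9/83) + 171) + 7375 = (1761/166 + 171) + 7375 = 30147/166 + 7375 = 1254397/166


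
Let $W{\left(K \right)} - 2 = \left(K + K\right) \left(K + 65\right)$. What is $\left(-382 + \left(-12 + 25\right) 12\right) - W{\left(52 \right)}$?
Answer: $-12396$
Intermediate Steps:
$W{\left(K \right)} = 2 + 2 K \left(65 + K\right)$ ($W{\left(K \right)} = 2 + \left(K + K\right) \left(K + 65\right) = 2 + 2 K \left(65 + K\right)$)
$\left(-382 + \left(-12 + 25\right) 12\right) - W{\left(52 \right)} = \left(-382 + \left(-12 + 25\right) 12\right) - \left(2 + 2 \cdot 52^{2} + 130 \cdot 52\right) = \left(-382 + 13 \cdot 12\right) - \left(2 + 2 \cdot 2704 + 6760\right) = \left(-382 + 156\right) - \left(2 + 5408 + 6760\right) = -226 - 12170 = -12396$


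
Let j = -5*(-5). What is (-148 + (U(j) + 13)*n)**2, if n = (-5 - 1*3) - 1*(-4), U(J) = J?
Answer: 90000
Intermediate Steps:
j = 25
n = -4 (n = (-5 - 3) + 4 = -8 + 4 = -4)
(-148 + (U(j) + 13)*n)**2 = (-148 + (25 + 13)*(-4))**2 = (-148 + 38*(-4))**2 = (-148 - 152)**2 = (-300)**2 = 90000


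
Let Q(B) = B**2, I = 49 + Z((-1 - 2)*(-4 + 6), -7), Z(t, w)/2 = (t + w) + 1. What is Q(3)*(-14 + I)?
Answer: 99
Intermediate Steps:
Z(t, w) = 2 + 2*t + 2*w (Z(t, w) = 2*((t + w) + 1) = 2*(1 + t + w) = 2 + 2*t + 2*w)
I = 25 (I = 49 + (2 + 2*((-1 - 2)*(-4 + 6)) + 2*(-7)) = 49 + (2 + 2*(-3*2) - 14) = 49 + (2 + 2*(-6) - 14) = 49 + (2 - 12 - 14) = 49 - 24 = 25)
Q(3)*(-14 + I) = 3**2*(-14 + 25) = 9*11 = 99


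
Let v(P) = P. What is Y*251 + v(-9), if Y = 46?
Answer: 11537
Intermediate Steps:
Y*251 + v(-9) = 46*251 - 9 = 11546 - 9 = 11537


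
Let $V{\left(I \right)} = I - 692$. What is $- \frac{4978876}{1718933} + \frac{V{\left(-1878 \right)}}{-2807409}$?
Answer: $- \frac{13973323634474}{4825747974597} \approx -2.8956$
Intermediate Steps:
$V{\left(I \right)} = -692 + I$ ($V{\left(I \right)} = I - 692 = -692 + I$)
$- \frac{4978876}{1718933} + \frac{V{\left(-1878 \right)}}{-2807409} = - \frac{4978876}{1718933} + \frac{-692 - 1878}{-2807409} = \left(-4978876\right) \frac{1}{1718933} - - \frac{2570}{2807409} = - \frac{4978876}{1718933} + \frac{2570}{2807409} = - \frac{13973323634474}{4825747974597}$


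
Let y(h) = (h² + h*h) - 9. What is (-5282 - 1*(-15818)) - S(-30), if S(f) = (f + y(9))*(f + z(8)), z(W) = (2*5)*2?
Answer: 11766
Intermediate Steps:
y(h) = -9 + 2*h² (y(h) = (h² + h²) - 9 = 2*h² - 9 = -9 + 2*h²)
z(W) = 20 (z(W) = 10*2 = 20)
S(f) = (20 + f)*(153 + f) (S(f) = (f + (-9 + 2*9²))*(f + 20) = (f + (-9 + 2*81))*(20 + f) = (f + (-9 + 162))*(20 + f) = (f + 153)*(20 + f) = (153 + f)*(20 + f) = (20 + f)*(153 + f))
(-5282 - 1*(-15818)) - S(-30) = (-5282 - 1*(-15818)) - (3060 + (-30)² + 173*(-30)) = (-5282 + 15818) - (3060 + 900 - 5190) = 10536 - 1*(-1230) = 10536 + 1230 = 11766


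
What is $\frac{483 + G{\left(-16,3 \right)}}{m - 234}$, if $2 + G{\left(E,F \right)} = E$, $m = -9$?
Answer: $- \frac{155}{81} \approx -1.9136$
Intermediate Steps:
$G{\left(E,F \right)} = -2 + E$
$\frac{483 + G{\left(-16,3 \right)}}{m - 234} = \frac{483 - 18}{-9 - 234} = \frac{483 - 18}{-243} = 465 \left(- \frac{1}{243}\right) = - \frac{155}{81}$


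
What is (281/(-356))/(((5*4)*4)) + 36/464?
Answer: 55931/825920 ≈ 0.067720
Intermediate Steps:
(281/(-356))/(((5*4)*4)) + 36/464 = (281*(-1/356))/((20*4)) + 36*(1/464) = -281/356/80 + 9/116 = -281/356*1/80 + 9/116 = -281/28480 + 9/116 = 55931/825920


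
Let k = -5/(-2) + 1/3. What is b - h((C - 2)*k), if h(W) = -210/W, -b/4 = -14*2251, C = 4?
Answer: 2143582/17 ≈ 1.2609e+5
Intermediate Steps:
k = 17/6 (k = -5*(-1/2) + 1*(1/3) = 5/2 + 1/3 = 17/6 ≈ 2.8333)
b = 126056 (b = -(-56)*2251 = -4*(-31514) = 126056)
b - h((C - 2)*k) = 126056 - (-210)/((4 - 2)*(17/6)) = 126056 - (-210)/(2*(17/6)) = 126056 - (-210)/17/3 = 126056 - (-210)*3/17 = 126056 - 1*(-630/17) = 126056 + 630/17 = 2143582/17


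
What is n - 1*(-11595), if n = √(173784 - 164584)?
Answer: 11595 + 20*√23 ≈ 11691.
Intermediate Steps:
n = 20*√23 (n = √9200 = 20*√23 ≈ 95.917)
n - 1*(-11595) = 20*√23 - 1*(-11595) = 20*√23 + 11595 = 11595 + 20*√23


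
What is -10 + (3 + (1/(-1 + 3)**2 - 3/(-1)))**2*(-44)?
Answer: -6915/4 ≈ -1728.8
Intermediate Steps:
-10 + (3 + (1/(-1 + 3)**2 - 3/(-1)))**2*(-44) = -10 + (3 + (1/2**2 - 3*(-1)))**2*(-44) = -10 + (3 + (1/4 + 3))**2*(-44) = -10 + (3 + 13/4)**2*(-44) = -10 + (25/4)**2*(-44) = -10 + (625/16)*(-44) = -10 - 6875/4 = -6915/4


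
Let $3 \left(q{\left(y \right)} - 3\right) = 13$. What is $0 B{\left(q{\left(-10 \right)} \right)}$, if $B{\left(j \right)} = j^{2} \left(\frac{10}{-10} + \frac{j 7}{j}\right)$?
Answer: $0$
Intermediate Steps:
$q{\left(y \right)} = \frac{22}{3}$ ($q{\left(y \right)} = 3 + \frac{1}{3} \cdot 13 = 3 + \frac{13}{3} = \frac{22}{3}$)
$B{\left(j \right)} = 6 j^{2}$ ($B{\left(j \right)} = j^{2} \left(10 \left(- \frac{1}{10}\right) + \frac{7 j}{j}\right) = j^{2} \left(-1 + 7\right) = j^{2} \cdot 6 = 6 j^{2}$)
$0 B{\left(q{\left(-10 \right)} \right)} = 0 \cdot 6 \left(\frac{22}{3}\right)^{2} = 0 \cdot 6 \cdot \frac{484}{9} = 0 \cdot \frac{968}{3} = 0$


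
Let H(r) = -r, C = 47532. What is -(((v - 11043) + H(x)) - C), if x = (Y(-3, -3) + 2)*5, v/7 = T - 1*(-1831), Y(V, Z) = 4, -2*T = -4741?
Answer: 58389/2 ≈ 29195.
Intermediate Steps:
T = 4741/2 (T = -1/2*(-4741) = 4741/2 ≈ 2370.5)
v = 58821/2 (v = 7*(4741/2 - 1*(-1831)) = 7*(4741/2 + 1831) = 7*(8403/2) = 58821/2 ≈ 29411.)
x = 30 (x = (4 + 2)*5 = 6*5 = 30)
-(((v - 11043) + H(x)) - C) = -(((58821/2 - 11043) - 1*30) - 1*47532) = -((36735/2 - 30) - 47532) = -(36675/2 - 47532) = -1*(-58389/2) = 58389/2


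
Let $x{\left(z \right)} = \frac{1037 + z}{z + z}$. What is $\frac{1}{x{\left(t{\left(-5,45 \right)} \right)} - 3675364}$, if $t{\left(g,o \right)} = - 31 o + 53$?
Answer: $- \frac{44}{161716011} \approx -2.7208 \cdot 10^{-7}$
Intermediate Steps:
$t{\left(g,o \right)} = 53 - 31 o$
$x{\left(z \right)} = \frac{1037 + z}{2 z}$
$\frac{1}{x{\left(t{\left(-5,45 \right)} \right)} - 3675364} = \frac{1}{\frac{1037 + \left(53 - 1395\right)}{2 \left(53 - 1395\right)} - 3675364} = \frac{1}{\frac{1037 - 1342}{2 \left(-1342\right)} - 3675364} = \frac{1}{\frac{1}{2} \left(- \frac{1}{1342}\right) \left(-305\right) - 3675364} = \frac{1}{\frac{5}{44} - 3675364} = \frac{1}{- \frac{161716011}{44}} = - \frac{44}{161716011}$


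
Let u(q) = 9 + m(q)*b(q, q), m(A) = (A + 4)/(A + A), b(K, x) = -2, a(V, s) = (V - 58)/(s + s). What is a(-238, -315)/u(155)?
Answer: 1147/19467 ≈ 0.058920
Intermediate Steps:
a(V, s) = (-58 + V)/(2*s) (a(V, s) = (-58 + V)/((2*s)) = (-58 + V)*(1/(2*s)) = (-58 + V)/(2*s))
m(A) = (4 + A)/(2*A) (m(A) = (4 + A)/((2*A)) = (4 + A)*(1/(2*A)) = (4 + A)/(2*A))
u(q) = 9 - (4 + q)/q (u(q) = 9 + ((4 + q)/(2*q))*(-2) = 9 - (4 + q)/q)
a(-238, -315)/u(155) = ((½)*(-58 - 238)/(-315))/(8 - 4/155) = ((½)*(-1/315)*(-296))/(8 - 4*1/155) = 148/(315*(8 - 4/155)) = 148/(315*(1236/155)) = (148/315)*(155/1236) = 1147/19467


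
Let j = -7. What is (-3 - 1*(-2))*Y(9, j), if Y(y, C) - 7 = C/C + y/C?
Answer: -47/7 ≈ -6.7143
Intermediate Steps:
Y(y, C) = 8 + y/C (Y(y, C) = 7 + (C/C + y/C) = 7 + (1 + y/C) = 8 + y/C)
(-3 - 1*(-2))*Y(9, j) = (-3 - 1*(-2))*(8 + 9/(-7)) = (-3 + 2)*(8 + 9*(-1/7)) = -(8 - 9/7) = -1*47/7 = -47/7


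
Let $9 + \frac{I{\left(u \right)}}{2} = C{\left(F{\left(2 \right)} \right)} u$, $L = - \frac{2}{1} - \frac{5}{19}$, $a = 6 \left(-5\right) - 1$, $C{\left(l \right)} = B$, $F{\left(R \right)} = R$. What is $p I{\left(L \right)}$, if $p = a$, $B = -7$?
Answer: $- \frac{8060}{19} \approx -424.21$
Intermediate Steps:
$C{\left(l \right)} = -7$
$a = -31$ ($a = -30 - 1 = -31$)
$L = - \frac{43}{19}$ ($L = \left(-2\right) 1 - \frac{5}{19} = -2 - \frac{5}{19} = - \frac{43}{19} \approx -2.2632$)
$p = -31$
$I{\left(u \right)} = -18 - 14 u$ ($I{\left(u \right)} = -18 + 2 \left(- 7 u\right) = -18 - 14 u$)
$p I{\left(L \right)} = - 31 \left(-18 - - \frac{602}{19}\right) = - 31 \left(-18 + \frac{602}{19}\right) = \left(-31\right) \frac{260}{19} = - \frac{8060}{19}$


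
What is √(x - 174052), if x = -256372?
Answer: 2*I*√107606 ≈ 656.07*I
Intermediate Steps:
√(x - 174052) = √(-256372 - 174052) = √(-430424) = 2*I*√107606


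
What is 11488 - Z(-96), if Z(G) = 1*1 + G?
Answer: 11583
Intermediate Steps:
Z(G) = 1 + G
11488 - Z(-96) = 11488 - (1 - 96) = 11488 - 1*(-95) = 11488 + 95 = 11583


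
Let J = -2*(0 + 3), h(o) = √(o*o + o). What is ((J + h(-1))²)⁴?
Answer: 1679616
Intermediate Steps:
h(o) = √(o + o²) (h(o) = √(o² + o) = √(o + o²))
J = -6 (J = -2*3 = -6)
((J + h(-1))²)⁴ = ((-6 + √(-(1 - 1)))²)⁴ = ((-6 + √(-1*0))²)⁴ = ((-6 + √0)²)⁴ = ((-6 + 0)²)⁴ = ((-6)²)⁴ = 36⁴ = 1679616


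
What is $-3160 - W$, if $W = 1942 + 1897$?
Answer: $-6999$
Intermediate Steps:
$W = 3839$
$-3160 - W = -3160 - 3839 = -6999$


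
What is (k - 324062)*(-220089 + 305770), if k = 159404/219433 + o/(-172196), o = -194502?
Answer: -524572054979315798073/18892742434 ≈ -2.7766e+10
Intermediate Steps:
k = 35064444275/18892742434 (k = 159404/219433 - 194502/(-172196) = 159404*(1/219433) - 194502*(-1/172196) = 159404/219433 + 97251/86098 = 35064444275/18892742434 ≈ 1.8560)
(k - 324062)*(-220089 + 305770) = (35064444275/18892742434 - 324062)*(-220089 + 305770) = -6122384834202633/18892742434*85681 = -524572054979315798073/18892742434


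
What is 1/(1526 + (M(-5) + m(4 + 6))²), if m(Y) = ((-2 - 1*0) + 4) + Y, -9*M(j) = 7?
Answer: 81/133807 ≈ 0.00060535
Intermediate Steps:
M(j) = -7/9 (M(j) = -⅑*7 = -7/9)
m(Y) = 2 + Y (m(Y) = ((-2 + 0) + 4) + Y = (-2 + 4) + Y = 2 + Y)
1/(1526 + (M(-5) + m(4 + 6))²) = 1/(1526 + (-7/9 + (2 + (4 + 6)))²) = 1/(1526 + (-7/9 + (2 + 10))²) = 1/(1526 + (-7/9 + 12)²) = 1/(1526 + (101/9)²) = 1/(1526 + 10201/81) = 1/(133807/81) = 81/133807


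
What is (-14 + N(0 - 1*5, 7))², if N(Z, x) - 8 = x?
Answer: 1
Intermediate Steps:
N(Z, x) = 8 + x
(-14 + N(0 - 1*5, 7))² = (-14 + (8 + 7))² = (-14 + 15)² = 1² = 1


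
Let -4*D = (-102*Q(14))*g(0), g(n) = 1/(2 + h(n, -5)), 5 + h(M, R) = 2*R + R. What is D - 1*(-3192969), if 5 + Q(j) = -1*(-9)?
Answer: 9578890/3 ≈ 3.1930e+6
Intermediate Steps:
h(M, R) = -5 + 3*R (h(M, R) = -5 + (2*R + R) = -5 + 3*R)
Q(j) = 4 (Q(j) = -5 - 1*(-9) = -5 + 9 = 4)
g(n) = -1/18 (g(n) = 1/(2 + (-5 + 3*(-5))) = 1/(2 + (-5 - 15)) = 1/(2 - 20) = 1/(-18) = -1/18)
D = -17/3 (D = -(-102*4)*(-1)/(4*18) = -(-102)*(-1)/18 = -1/4*68/3 = -17/3 ≈ -5.6667)
D - 1*(-3192969) = -17/3 - 1*(-3192969) = -17/3 + 3192969 = 9578890/3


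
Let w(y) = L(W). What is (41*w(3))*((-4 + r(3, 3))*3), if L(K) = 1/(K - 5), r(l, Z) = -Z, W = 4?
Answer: 861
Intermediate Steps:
L(K) = 1/(-5 + K)
w(y) = -1 (w(y) = 1/(-5 + 4) = 1/(-1) = -1)
(41*w(3))*((-4 + r(3, 3))*3) = (41*(-1))*((-4 - 1*3)*3) = -41*(-4 - 3)*3 = -(-287)*3 = -41*(-21) = 861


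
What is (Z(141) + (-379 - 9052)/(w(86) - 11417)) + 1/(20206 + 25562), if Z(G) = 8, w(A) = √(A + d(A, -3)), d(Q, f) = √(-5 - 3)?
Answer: (4611915473/45768 - 366145*√(86 + 2*I*√2)/45768)/(11417 - √2*√(43 + I*√2)) ≈ 8.8267 + 1.105e-5*I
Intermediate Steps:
d(Q, f) = 2*I*√2 (d(Q, f) = √(-8) = 2*I*√2)
w(A) = √(A + 2*I*√2)
(Z(141) + (-379 - 9052)/(w(86) - 11417)) + 1/(20206 + 25562) = (8 + (-379 - 9052)/(√(86 + 2*I*√2) - 11417)) + 1/(20206 + 25562) = (8 - 9431/(-11417 + √(86 + 2*I*√2))) + 1/45768 = 366145/45768 - 9431/(-11417 + √(86 + 2*I*√2))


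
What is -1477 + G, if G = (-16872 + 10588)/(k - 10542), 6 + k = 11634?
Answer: -805153/543 ≈ -1482.8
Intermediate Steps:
k = 11628 (k = -6 + 11634 = 11628)
G = -3142/543 (G = (-16872 + 10588)/(11628 - 10542) = -6284/1086 = -6284*1/1086 = -3142/543 ≈ -5.7864)
-1477 + G = -1477 - 3142/543 = -805153/543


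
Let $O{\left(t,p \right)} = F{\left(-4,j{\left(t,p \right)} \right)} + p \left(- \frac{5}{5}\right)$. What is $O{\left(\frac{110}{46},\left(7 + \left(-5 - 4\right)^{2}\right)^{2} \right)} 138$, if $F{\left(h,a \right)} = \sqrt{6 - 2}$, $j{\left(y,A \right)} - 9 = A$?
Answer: $-1068396$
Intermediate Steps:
$j{\left(y,A \right)} = 9 + A$
$F{\left(h,a \right)} = 2$ ($F{\left(h,a \right)} = \sqrt{4} = 2$)
$O{\left(t,p \right)} = 2 - p$ ($O{\left(t,p \right)} = 2 + p \left(- \frac{5}{5}\right) = 2 + p \left(\left(-5\right) \frac{1}{5}\right) = 2 + p \left(-1\right) = 2 - p$)
$O{\left(\frac{110}{46},\left(7 + \left(-5 - 4\right)^{2}\right)^{2} \right)} 138 = \left(2 - \left(7 + \left(-5 - 4\right)^{2}\right)^{2}\right) 138 = \left(2 - \left(7 + \left(-9\right)^{2}\right)^{2}\right) 138 = \left(2 - \left(7 + 81\right)^{2}\right) 138 = \left(2 - 88^{2}\right) 138 = \left(2 - 7744\right) 138 = \left(-7742\right) 138 = -1068396$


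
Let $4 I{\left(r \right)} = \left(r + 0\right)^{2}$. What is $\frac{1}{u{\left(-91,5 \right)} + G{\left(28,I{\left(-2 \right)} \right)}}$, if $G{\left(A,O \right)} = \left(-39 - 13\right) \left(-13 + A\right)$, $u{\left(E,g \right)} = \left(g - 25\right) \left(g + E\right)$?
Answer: $\frac{1}{940} \approx 0.0010638$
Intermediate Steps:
$u{\left(E,g \right)} = \left(-25 + g\right) \left(E + g\right)$
$I{\left(r \right)} = \frac{r^{2}}{4}$ ($I{\left(r \right)} = \frac{\left(r + 0\right)^{2}}{4} = \frac{r^{2}}{4}$)
$G{\left(A,O \right)} = 676 - 52 A$ ($G{\left(A,O \right)} = - 52 \left(-13 + A\right) = 676 - 52 A$)
$\frac{1}{u{\left(-91,5 \right)} + G{\left(28,I{\left(-2 \right)} \right)}} = \frac{1}{\left(5^{2} - -2275 - 125 - 455\right) + \left(676 - 1456\right)} = \frac{1}{\left(25 + 2275 - 125 - 455\right) + \left(676 - 1456\right)} = \frac{1}{1720 - 780} = \frac{1}{940}$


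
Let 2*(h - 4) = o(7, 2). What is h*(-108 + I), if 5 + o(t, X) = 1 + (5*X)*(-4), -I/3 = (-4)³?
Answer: -1512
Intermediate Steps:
I = 192 (I = -3*(-4)³ = -3*(-64) = 192)
o(t, X) = -4 - 20*X (o(t, X) = -5 + (1 + (5*X)*(-4)) = -5 + (1 - 20*X) = -4 - 20*X)
h = -18 (h = 4 + (-4 - 20*2)/2 = 4 + (-4 - 40)/2 = 4 + (½)*(-44) = 4 - 22 = -18)
h*(-108 + I) = -18*(-108 + 192) = -18*84 = -1512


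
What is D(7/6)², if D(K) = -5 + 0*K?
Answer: 25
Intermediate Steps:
D(K) = -5 (D(K) = -5 + 0 = -5)
D(7/6)² = (-5)² = 25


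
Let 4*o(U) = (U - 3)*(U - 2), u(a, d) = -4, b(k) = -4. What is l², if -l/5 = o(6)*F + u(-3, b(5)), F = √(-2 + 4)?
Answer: 850 - 600*√2 ≈ 1.4719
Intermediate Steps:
F = √2 ≈ 1.4142
o(U) = (-3 + U)*(-2 + U)/4 (o(U) = ((U - 3)*(U - 2))/4 = ((-3 + U)*(-2 + U))/4 = (-3 + U)*(-2 + U)/4)
l = 20 - 15*√2 (l = -5*((3/2 - 5/4*6 + (¼)*6²)*√2 - 4) = -5*((3/2 - 15/2 + (¼)*36)*√2 - 4) = -5*((3/2 - 15/2 + 9)*√2 - 4) = -5*(3*√2 - 4) = -5*(-4 + 3*√2) = 20 - 15*√2 ≈ -1.2132)
l² = (20 - 15*√2)²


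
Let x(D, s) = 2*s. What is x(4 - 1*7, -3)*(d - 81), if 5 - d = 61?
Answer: 822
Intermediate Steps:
d = -56 (d = 5 - 1*61 = 5 - 61 = -56)
x(4 - 1*7, -3)*(d - 81) = (2*(-3))*(-56 - 81) = -6*(-137) = 822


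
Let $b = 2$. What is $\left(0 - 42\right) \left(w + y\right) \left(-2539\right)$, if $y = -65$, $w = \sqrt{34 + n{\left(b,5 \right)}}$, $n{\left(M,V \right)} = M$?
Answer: $-6291642$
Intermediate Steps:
$w = 6$ ($w = \sqrt{34 + 2} = \sqrt{36} = 6$)
$\left(0 - 42\right) \left(w + y\right) \left(-2539\right) = \left(0 - 42\right) \left(6 - 65\right) \left(-2539\right) = \left(-42\right) \left(-59\right) \left(-2539\right) = 2478 \left(-2539\right) = -6291642$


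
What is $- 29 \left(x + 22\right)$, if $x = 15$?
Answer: $-1073$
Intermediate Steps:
$- 29 \left(x + 22\right) = - 29 \left(15 + 22\right) = \left(-29\right) 37 = -1073$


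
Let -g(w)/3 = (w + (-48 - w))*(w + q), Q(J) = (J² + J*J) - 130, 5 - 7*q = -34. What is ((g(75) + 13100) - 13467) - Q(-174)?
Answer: -344307/7 ≈ -49187.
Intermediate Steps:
q = 39/7 (q = 5/7 - ⅐*(-34) = 5/7 + 34/7 = 39/7 ≈ 5.5714)
Q(J) = -130 + 2*J² (Q(J) = (J² + J²) - 130 = 2*J² - 130 = -130 + 2*J²)
g(w) = 5616/7 + 144*w (g(w) = -3*(w + (-48 - w))*(w + 39/7) = -(-144)*(39/7 + w) = -3*(-1872/7 - 48*w) = 5616/7 + 144*w)
((g(75) + 13100) - 13467) - Q(-174) = (((5616/7 + 144*75) + 13100) - 13467) - (-130 + 2*(-174)²) = (((5616/7 + 10800) + 13100) - 13467) - (-130 + 2*30276) = ((81216/7 + 13100) - 13467) - (-130 + 60552) = (172916/7 - 13467) - 1*60422 = 78647/7 - 60422 = -344307/7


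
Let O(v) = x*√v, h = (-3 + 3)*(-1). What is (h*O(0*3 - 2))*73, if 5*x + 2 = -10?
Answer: 0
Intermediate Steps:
x = -12/5 (x = -⅖ + (⅕)*(-10) = -⅖ - 2 = -12/5 ≈ -2.4000)
h = 0 (h = 0*(-1) = 0)
O(v) = -12*√v/5
(h*O(0*3 - 2))*73 = (0*(-12*√(0*3 - 2)/5))*73 = (0*(-12*√(0 - 2)/5))*73 = (0*(-12*I*√2/5))*73 = 0*73 = 0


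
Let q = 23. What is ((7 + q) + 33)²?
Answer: 3969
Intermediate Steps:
((7 + q) + 33)² = ((7 + 23) + 33)² = (30 + 33)² = 63² = 3969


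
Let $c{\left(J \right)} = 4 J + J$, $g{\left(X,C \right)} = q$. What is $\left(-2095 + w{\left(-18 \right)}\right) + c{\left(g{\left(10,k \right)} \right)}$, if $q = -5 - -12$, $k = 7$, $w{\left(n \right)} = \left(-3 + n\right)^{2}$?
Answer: $-1619$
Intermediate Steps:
$q = 7$ ($q = -5 + 12 = 7$)
$g{\left(X,C \right)} = 7$
$c{\left(J \right)} = 5 J$
$\left(-2095 + w{\left(-18 \right)}\right) + c{\left(g{\left(10,k \right)} \right)} = \left(-2095 + \left(-3 - 18\right)^{2}\right) + 5 \cdot 7 = \left(-2095 + \left(-21\right)^{2}\right) + 35 = \left(-2095 + 441\right) + 35 = -1654 + 35 = -1619$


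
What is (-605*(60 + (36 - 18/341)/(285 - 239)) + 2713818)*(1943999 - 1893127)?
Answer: 97101077334408/713 ≈ 1.3619e+11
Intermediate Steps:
(-605*(60 + (36 - 18/341)/(285 - 239)) + 2713818)*(1943999 - 1893127) = (-605*(60 + (36 - 18*1/341)/46) + 2713818)*50872 = (-605*(60 + (36 - 18/341)*(1/46)) + 2713818)*50872 = (-605*(60 + (12258/341)*(1/46)) + 2713818)*50872 = (-605*(60 + 6129/7843) + 2713818)*50872 = (-605*476709/7843 + 2713818)*50872 = (-26218995/713 + 2713818)*50872 = (1908733239/713)*50872 = 97101077334408/713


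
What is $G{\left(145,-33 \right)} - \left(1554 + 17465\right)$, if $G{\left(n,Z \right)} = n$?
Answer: $-18874$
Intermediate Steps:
$G{\left(145,-33 \right)} - \left(1554 + 17465\right) = 145 - \left(1554 + 17465\right) = 145 - 19019 = -18874$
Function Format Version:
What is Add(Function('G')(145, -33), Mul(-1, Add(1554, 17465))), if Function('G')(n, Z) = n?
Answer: -18874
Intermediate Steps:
Add(Function('G')(145, -33), Mul(-1, Add(1554, 17465))) = Add(145, Mul(-1, Add(1554, 17465))) = Add(145, Mul(-1, 19019)) = Add(145, -19019) = -18874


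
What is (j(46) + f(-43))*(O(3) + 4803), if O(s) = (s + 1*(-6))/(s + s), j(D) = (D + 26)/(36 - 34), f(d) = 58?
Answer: 451435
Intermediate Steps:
j(D) = 13 + D/2 (j(D) = (26 + D)/2 = (26 + D)*(1/2) = 13 + D/2)
O(s) = (-6 + s)/(2*s) (O(s) = (s - 6)/((2*s)) = (-6 + s)*(1/(2*s)) = (-6 + s)/(2*s))
(j(46) + f(-43))*(O(3) + 4803) = ((13 + (1/2)*46) + 58)*((1/2)*(-6 + 3)/3 + 4803) = ((13 + 23) + 58)*((1/2)*(1/3)*(-3) + 4803) = (36 + 58)*(-1/2 + 4803) = 94*(9605/2) = 451435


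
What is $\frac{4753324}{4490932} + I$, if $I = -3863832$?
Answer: $- \frac{4338050504525}{1122733} \approx -3.8638 \cdot 10^{6}$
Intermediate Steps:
$\frac{4753324}{4490932} + I = \frac{4753324}{4490932} - 3863832 = 4753324 \cdot \frac{1}{4490932} - 3863832 = \frac{1188331}{1122733} - 3863832 = - \frac{4338050504525}{1122733}$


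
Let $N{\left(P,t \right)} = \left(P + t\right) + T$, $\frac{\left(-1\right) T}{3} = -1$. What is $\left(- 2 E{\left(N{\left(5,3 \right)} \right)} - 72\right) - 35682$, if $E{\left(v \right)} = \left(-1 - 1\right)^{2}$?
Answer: $-35762$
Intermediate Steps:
$T = 3$ ($T = \left(-3\right) \left(-1\right) = 3$)
$N{\left(P,t \right)} = 3 + P + t$ ($N{\left(P,t \right)} = \left(P + t\right) + 3 = 3 + P + t$)
$E{\left(v \right)} = 4$ ($E{\left(v \right)} = \left(-2\right)^{2} = 4$)
$\left(- 2 E{\left(N{\left(5,3 \right)} \right)} - 72\right) - 35682 = \left(\left(-2\right) 4 - 72\right) - 35682 = \left(-8 - 72\right) - 35682 = -80 - 35682 = -35762$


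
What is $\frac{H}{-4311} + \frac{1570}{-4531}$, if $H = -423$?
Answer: $- \frac{539073}{2170349} \approx -0.24838$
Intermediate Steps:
$\frac{H}{-4311} + \frac{1570}{-4531} = - \frac{423}{-4311} + \frac{1570}{-4531} = \left(-423\right) \left(- \frac{1}{4311}\right) + 1570 \left(- \frac{1}{4531}\right) = \frac{47}{479} - \frac{1570}{4531} = - \frac{539073}{2170349}$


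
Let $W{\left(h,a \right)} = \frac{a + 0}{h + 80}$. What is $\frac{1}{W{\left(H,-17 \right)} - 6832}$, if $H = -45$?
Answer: $- \frac{35}{239137} \approx -0.00014636$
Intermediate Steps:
$W{\left(h,a \right)} = \frac{a}{80 + h}$
$\frac{1}{W{\left(H,-17 \right)} - 6832} = \frac{1}{- \frac{17}{80 - 45} - 6832} = \frac{1}{- \frac{17}{35} - 6832} = \frac{1}{- \frac{239137}{35}} = - \frac{35}{239137}$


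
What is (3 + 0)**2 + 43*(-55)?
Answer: -2356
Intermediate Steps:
(3 + 0)**2 + 43*(-55) = 3**2 - 2365 = 9 - 2365 = -2356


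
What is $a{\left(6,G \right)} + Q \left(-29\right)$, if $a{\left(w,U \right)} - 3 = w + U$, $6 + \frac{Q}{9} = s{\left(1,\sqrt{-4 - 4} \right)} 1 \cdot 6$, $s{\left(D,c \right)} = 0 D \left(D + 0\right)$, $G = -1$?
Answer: $1574$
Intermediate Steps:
$s{\left(D,c \right)} = 0$ ($s{\left(D,c \right)} = 0 D = 0$)
$Q = -54$ ($Q = -54 + 9 \cdot 0 \cdot 1 \cdot 6 = -54 + 9 \cdot 0 \cdot 6 = -54 + 9 \cdot 0 = -54 + 0 = -54$)
$a{\left(w,U \right)} = 3 + U + w$ ($a{\left(w,U \right)} = 3 + \left(w + U\right) = 3 + \left(U + w\right) = 3 + U + w$)
$a{\left(6,G \right)} + Q \left(-29\right) = \left(3 - 1 + 6\right) - -1566 = 8 + 1566 = 1574$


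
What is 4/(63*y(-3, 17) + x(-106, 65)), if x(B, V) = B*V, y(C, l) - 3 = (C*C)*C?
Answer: -2/4201 ≈ -0.00047608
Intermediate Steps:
y(C, l) = 3 + C³ (y(C, l) = 3 + (C*C)*C = 3 + C²*C = 3 + C³)
4/(63*y(-3, 17) + x(-106, 65)) = 4/(63*(3 + (-3)³) - 106*65) = 4/(63*(3 - 27) - 6890) = 4/(63*(-24) - 6890) = 4/(-1512 - 6890) = 4/(-8402) = 4*(-1/8402) = -2/4201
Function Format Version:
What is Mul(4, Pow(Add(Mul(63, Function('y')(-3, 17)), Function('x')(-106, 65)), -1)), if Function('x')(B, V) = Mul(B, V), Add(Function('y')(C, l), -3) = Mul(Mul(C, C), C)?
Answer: Rational(-2, 4201) ≈ -0.00047608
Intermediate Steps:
Function('y')(C, l) = Add(3, Pow(C, 3)) (Function('y')(C, l) = Add(3, Mul(Mul(C, C), C)) = Add(3, Mul(Pow(C, 2), C)) = Add(3, Pow(C, 3)))
Mul(4, Pow(Add(Mul(63, Function('y')(-3, 17)), Function('x')(-106, 65)), -1)) = Mul(4, Pow(Add(Mul(63, Add(3, Pow(-3, 3))), Mul(-106, 65)), -1)) = Mul(4, Pow(Add(Mul(63, Add(3, -27)), -6890), -1)) = Mul(4, Pow(Add(Mul(63, -24), -6890), -1)) = Mul(4, Pow(Add(-1512, -6890), -1)) = Mul(4, Pow(-8402, -1)) = Mul(4, Rational(-1, 8402)) = Rational(-2, 4201)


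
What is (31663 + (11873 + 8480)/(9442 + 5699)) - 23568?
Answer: 122586748/15141 ≈ 8096.3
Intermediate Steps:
(31663 + (11873 + 8480)/(9442 + 5699)) - 23568 = (31663 + 20353/15141) - 23568 = 479429836/15141 - 23568 = 122586748/15141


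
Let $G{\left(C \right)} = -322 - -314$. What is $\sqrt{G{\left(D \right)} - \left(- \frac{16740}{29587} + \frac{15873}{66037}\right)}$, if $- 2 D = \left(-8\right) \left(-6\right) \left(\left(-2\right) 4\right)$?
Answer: $\frac{i \sqrt{29297525302965711737}}{1953836719} \approx 2.7703 i$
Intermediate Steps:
$D = 192$ ($D = - \frac{\left(-8\right) \left(-6\right) \left(\left(-2\right) 4\right)}{2} = - \frac{48 \left(-8\right)}{2} = \left(- \frac{1}{2}\right) \left(-384\right) = 192$)
$G{\left(C \right)} = -8$ ($G{\left(C \right)} = -322 + 314 = -8$)
$\sqrt{G{\left(D \right)} - \left(- \frac{16740}{29587} + \frac{15873}{66037}\right)} = \sqrt{-8 - \left(- \frac{16740}{29587} + \frac{15873}{66037}\right)} = \sqrt{-8 - - \frac{635824929}{1953836719}} = \sqrt{-8 + \left(- \frac{15873}{66037} + \frac{16740}{29587}\right)} = \sqrt{-8 + \frac{635824929}{1953836719}} = \sqrt{- \frac{14994868823}{1953836719}} = \frac{i \sqrt{29297525302965711737}}{1953836719}$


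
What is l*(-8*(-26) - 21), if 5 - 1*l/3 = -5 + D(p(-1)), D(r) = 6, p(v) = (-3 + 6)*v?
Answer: 2244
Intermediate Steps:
p(v) = 3*v
l = 12 (l = 15 - 3*(-5 + 6) = 15 - 3*1 = 15 - 3 = 12)
l*(-8*(-26) - 21) = 12*(-8*(-26) - 21) = 12*(208 - 21) = 12*187 = 2244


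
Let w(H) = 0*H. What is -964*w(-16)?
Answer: 0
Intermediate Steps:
w(H) = 0
-964*w(-16) = -964*0 = 0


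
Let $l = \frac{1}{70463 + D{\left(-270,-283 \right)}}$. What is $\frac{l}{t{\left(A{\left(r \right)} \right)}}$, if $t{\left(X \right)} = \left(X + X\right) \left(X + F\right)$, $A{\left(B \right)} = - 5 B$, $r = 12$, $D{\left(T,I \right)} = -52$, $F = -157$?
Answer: $\frac{1}{1833502440} \approx 5.454 \cdot 10^{-10}$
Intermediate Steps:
$t{\left(X \right)} = 2 X \left(-157 + X\right)$ ($t{\left(X \right)} = \left(X + X\right) \left(X - 157\right) = 2 X \left(-157 + X\right)$)
$l = \frac{1}{70411}$ ($l = \frac{1}{70463 - 52} = \frac{1}{70411} \approx 1.4202 \cdot 10^{-5}$)
$\frac{l}{t{\left(A{\left(r \right)} \right)}} = \frac{1}{70411 \cdot 2 \left(\left(-5\right) 12\right) \left(-157 - 60\right)} = \frac{1}{70411 \cdot 2 \left(-60\right) \left(-157 - 60\right)} = \frac{1}{70411 \cdot 2 \left(-60\right) \left(-217\right)} = \frac{1}{70411 \cdot 26040} = \frac{1}{70411} \cdot \frac{1}{26040} = \frac{1}{1833502440}$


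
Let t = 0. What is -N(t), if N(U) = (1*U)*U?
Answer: 0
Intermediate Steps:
N(U) = U² (N(U) = U*U = U²)
-N(t) = -1*0² = -1*0 = 0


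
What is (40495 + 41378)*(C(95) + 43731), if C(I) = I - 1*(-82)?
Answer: 3594879684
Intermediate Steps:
C(I) = 82 + I (C(I) = I + 82 = 82 + I)
(40495 + 41378)*(C(95) + 43731) = (40495 + 41378)*((82 + 95) + 43731) = 81873*(177 + 43731) = 81873*43908 = 3594879684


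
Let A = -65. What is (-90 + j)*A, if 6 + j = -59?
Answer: 10075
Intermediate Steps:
j = -65 (j = -6 - 59 = -65)
(-90 + j)*A = (-90 - 65)*(-65) = -155*(-65) = 10075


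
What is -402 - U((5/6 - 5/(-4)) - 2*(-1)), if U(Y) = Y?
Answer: -4873/12 ≈ -406.08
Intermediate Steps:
-402 - U((5/6 - 5/(-4)) - 2*(-1)) = -402 - ((5/6 - 5/(-4)) - 2*(-1)) = -402 - ((5*(⅙) - 5*(-¼)) + 2) = -402 - ((⅚ + 5/4) + 2) = -402 - (25/12 + 2) = -402 - 1*49/12 = -402 - 49/12 = -4873/12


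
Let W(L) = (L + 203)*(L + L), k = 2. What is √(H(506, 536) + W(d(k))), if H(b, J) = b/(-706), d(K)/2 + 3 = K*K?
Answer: √102090071/353 ≈ 28.623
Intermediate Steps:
d(K) = -6 + 2*K² (d(K) = -6 + 2*(K*K) = -6 + 2*K²)
H(b, J) = -b/706 (H(b, J) = b*(-1/706) = -b/706)
W(L) = 2*L*(203 + L) (W(L) = (203 + L)*(2*L) = 2*L*(203 + L))
√(H(506, 536) + W(d(k))) = √(-1/706*506 + 2*(-6 + 2*2²)*(203 + (-6 + 2*2²))) = √(-253/353 + 2*(-6 + 2*4)*(203 + (-6 + 2*4))) = √(-253/353 + 2*(-6 + 8)*(203 + (-6 + 8))) = √(-253/353 + 2*2*(203 + 2)) = √(-253/353 + 2*2*205) = √(-253/353 + 820) = √(289207/353) = √102090071/353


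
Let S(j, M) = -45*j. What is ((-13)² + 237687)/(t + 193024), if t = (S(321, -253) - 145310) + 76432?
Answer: 237856/109701 ≈ 2.1682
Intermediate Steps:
t = -83323 (t = (-45*321 - 145310) + 76432 = (-14445 - 145310) + 76432 = -159755 + 76432 = -83323)
((-13)² + 237687)/(t + 193024) = ((-13)² + 237687)/(-83323 + 193024) = (169 + 237687)/109701 = 237856*(1/109701) = 237856/109701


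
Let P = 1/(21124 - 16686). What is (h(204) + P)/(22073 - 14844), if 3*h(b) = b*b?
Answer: 61563937/32082302 ≈ 1.9189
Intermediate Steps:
P = 1/4438 ≈ 0.00022533
h(b) = b**2/3 (h(b) = (b*b)/3 = b**2/3)
(h(204) + P)/(22073 - 14844) = ((1/3)*204**2 + 1/4438)/(22073 - 14844) = ((1/3)*41616 + 1/4438)/7229 = (13872 + 1/4438)*(1/7229) = (61563937/4438)*(1/7229) = 61563937/32082302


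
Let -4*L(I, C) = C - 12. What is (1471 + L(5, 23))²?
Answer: 34492129/16 ≈ 2.1558e+6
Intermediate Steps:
L(I, C) = 3 - C/4 (L(I, C) = -(C - 12)/4 = -(-12 + C)/4 = 3 - C/4)
(1471 + L(5, 23))² = (1471 + (3 - ¼*23))² = (1471 + (3 - 23/4))² = (1471 - 11/4)² = (5873/4)² = 34492129/16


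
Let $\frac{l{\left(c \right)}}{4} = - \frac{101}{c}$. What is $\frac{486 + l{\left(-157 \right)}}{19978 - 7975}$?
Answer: $\frac{76706}{1884471} \approx 0.040704$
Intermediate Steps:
$l{\left(c \right)} = - \frac{404}{c}$ ($l{\left(c \right)} = 4 \left(- \frac{101}{c}\right) = - \frac{404}{c}$)
$\frac{486 + l{\left(-157 \right)}}{19978 - 7975} = \frac{486 - \frac{404}{-157}}{19978 - 7975} = \frac{486 - - \frac{404}{157}}{12003} = \left(486 + \frac{404}{157}\right) \frac{1}{12003} = \frac{76706}{157} \cdot \frac{1}{12003} = \frac{76706}{1884471}$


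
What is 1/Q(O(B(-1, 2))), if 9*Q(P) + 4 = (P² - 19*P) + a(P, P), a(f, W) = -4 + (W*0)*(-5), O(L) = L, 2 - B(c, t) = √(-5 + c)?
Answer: -3*I/(5*√6 + 16*I) ≈ -0.11823 - 0.090498*I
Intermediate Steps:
B(c, t) = 2 - √(-5 + c)
a(f, W) = -4 (a(f, W) = -4 + 0*(-5) = -4 + 0 = -4)
Q(P) = -8/9 - 19*P/9 + P²/9 (Q(P) = -4/9 + ((P² - 19*P) - 4)/9 = -4/9 + (-4 + P² - 19*P)/9 = -4/9 + (-4/9 - 19*P/9 + P²/9) = -8/9 - 19*P/9 + P²/9)
1/Q(O(B(-1, 2))) = 1/(-8/9 - 19*(2 - √(-5 - 1))/9 + (2 - √(-5 - 1))²/9) = 1/(-8/9 - 19*(2 - √(-6))/9 + (2 - √(-6))²/9) = 1/(-8/9 - 19*(2 - I*√6)/9 + (2 - I*√6)²/9) = 1/(-8/9 + (-38/9 + 19*I*√6/9) + (2 - I*√6)²/9) = 1/(-46/9 + (2 - I*√6)²/9 + 19*I*√6/9)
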